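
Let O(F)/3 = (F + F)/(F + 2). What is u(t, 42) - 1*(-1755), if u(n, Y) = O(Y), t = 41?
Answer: 19368/11 ≈ 1760.7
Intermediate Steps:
O(F) = 6*F/(2 + F) (O(F) = 3*((F + F)/(F + 2)) = 3*((2*F)/(2 + F)) = 3*(2*F/(2 + F)) = 6*F/(2 + F))
u(n, Y) = 6*Y/(2 + Y)
u(t, 42) - 1*(-1755) = 6*42/(2 + 42) - 1*(-1755) = 6*42/44 + 1755 = 6*42*(1/44) + 1755 = 63/11 + 1755 = 19368/11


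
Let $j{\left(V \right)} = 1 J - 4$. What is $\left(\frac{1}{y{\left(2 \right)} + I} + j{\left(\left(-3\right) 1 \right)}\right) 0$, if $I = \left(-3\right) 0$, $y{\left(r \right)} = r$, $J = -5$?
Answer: $0$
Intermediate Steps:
$I = 0$
$j{\left(V \right)} = -9$ ($j{\left(V \right)} = 1 \left(-5\right) - 4 = -5 - 4 = -9$)
$\left(\frac{1}{y{\left(2 \right)} + I} + j{\left(\left(-3\right) 1 \right)}\right) 0 = \left(\frac{1}{2 + 0} - 9\right) 0 = \left(\frac{1}{2} - 9\right) 0 = \left(- \frac{17}{2}\right) 0 = 0$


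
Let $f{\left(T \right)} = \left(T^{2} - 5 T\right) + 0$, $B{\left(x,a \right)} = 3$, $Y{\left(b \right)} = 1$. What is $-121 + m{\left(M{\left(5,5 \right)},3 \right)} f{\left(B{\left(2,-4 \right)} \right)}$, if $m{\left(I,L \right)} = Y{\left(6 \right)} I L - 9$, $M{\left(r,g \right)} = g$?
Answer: $-157$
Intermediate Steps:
$f{\left(T \right)} = T^{2} - 5 T$
$m{\left(I,L \right)} = -9 + I L$ ($m{\left(I,L \right)} = 1 I L - 9 = I L - 9 = -9 + I L$)
$-121 + m{\left(M{\left(5,5 \right)},3 \right)} f{\left(B{\left(2,-4 \right)} \right)} = -121 + \left(-9 + 5 \cdot 3\right) 3 \left(-5 + 3\right) = -121 + \left(-9 + 15\right) 3 \left(-2\right) = -121 + 6 \left(-6\right) = -121 - 36 = -157$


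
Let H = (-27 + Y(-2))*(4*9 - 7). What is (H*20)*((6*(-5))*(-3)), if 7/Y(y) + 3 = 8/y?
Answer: -1461600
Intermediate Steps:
Y(y) = 7/(-3 + 8/y)
H = -812 (H = (-27 - 7*(-2)/(-8 + 3*(-2)))*(4*9 - 7) = (-27 - 7*(-2)/(-8 - 6))*(36 - 7) = (-27 - 7*(-2)/(-14))*29 = (-27 - 7*(-2)*(-1/14))*29 = (-27 - 1)*29 = -28*29 = -812)
(H*20)*((6*(-5))*(-3)) = (-812*20)*((6*(-5))*(-3)) = -(-487200)*(-3) = -16240*90 = -1461600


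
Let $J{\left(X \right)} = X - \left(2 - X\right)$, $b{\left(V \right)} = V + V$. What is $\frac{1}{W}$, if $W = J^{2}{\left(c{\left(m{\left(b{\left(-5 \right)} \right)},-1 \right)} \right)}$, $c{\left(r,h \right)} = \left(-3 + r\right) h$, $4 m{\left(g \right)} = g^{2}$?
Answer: $\frac{1}{2116} \approx 0.00047259$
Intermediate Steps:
$b{\left(V \right)} = 2 V$
$m{\left(g \right)} = \frac{g^{2}}{4}$
$c{\left(r,h \right)} = h \left(-3 + r\right)$
$J{\left(X \right)} = -2 + 2 X$ ($J{\left(X \right)} = X + \left(-2 + X\right) = -2 + 2 X$)
$W = 2116$ ($W = \left(-2 + 2 \left(- (-3 + \frac{\left(2 \left(-5\right)\right)^{2}}{4})\right)\right)^{2} = \left(-2 + 2 \left(- (-3 + \frac{\left(-10\right)^{2}}{4})\right)\right)^{2} = \left(-2 + 2 \left(- (-3 + \frac{1}{4} \cdot 100)\right)\right)^{2} = \left(-2 + 2 \left(- (-3 + 25)\right)\right)^{2} = \left(-2 + 2 \left(\left(-1\right) 22\right)\right)^{2} = \left(-2 + 2 \left(-22\right)\right)^{2} = \left(-2 - 44\right)^{2} = \left(-46\right)^{2} = 2116$)
$\frac{1}{W} = \frac{1}{2116}$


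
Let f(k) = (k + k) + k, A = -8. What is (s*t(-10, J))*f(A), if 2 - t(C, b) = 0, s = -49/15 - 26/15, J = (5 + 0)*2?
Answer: 240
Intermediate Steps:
J = 10 (J = 5*2 = 10)
s = -5 (s = -49*1/15 - 26*1/15 = -49/15 - 26/15 = -5)
f(k) = 3*k (f(k) = 2*k + k = 3*k)
t(C, b) = 2 (t(C, b) = 2 - 1*0 = 2 + 0 = 2)
(s*t(-10, J))*f(A) = (-5*2)*(3*(-8)) = -10*(-24) = 240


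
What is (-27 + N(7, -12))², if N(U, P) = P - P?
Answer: 729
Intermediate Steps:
N(U, P) = 0
(-27 + N(7, -12))² = (-27 + 0)² = (-27)² = 729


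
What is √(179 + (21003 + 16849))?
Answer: √38031 ≈ 195.02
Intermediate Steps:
√(179 + (21003 + 16849)) = √(179 + 37852) = √38031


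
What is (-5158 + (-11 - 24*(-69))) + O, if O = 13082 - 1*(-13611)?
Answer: 23180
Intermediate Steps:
O = 26693 (O = 13082 + 13611 = 26693)
(-5158 + (-11 - 24*(-69))) + O = (-5158 + (-11 - 24*(-69))) + 26693 = (-5158 + (-11 + 1656)) + 26693 = (-5158 + 1645) + 26693 = -3513 + 26693 = 23180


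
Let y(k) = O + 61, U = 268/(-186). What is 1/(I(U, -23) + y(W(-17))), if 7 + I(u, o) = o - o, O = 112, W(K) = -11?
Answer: 1/166 ≈ 0.0060241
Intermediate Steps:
U = -134/93 (U = 268*(-1/186) = -134/93 ≈ -1.4409)
I(u, o) = -7 (I(u, o) = -7 + (o - o) = -7 + 0 = -7)
y(k) = 173 (y(k) = 112 + 61 = 173)
1/(I(U, -23) + y(W(-17))) = 1/(-7 + 173) = 1/166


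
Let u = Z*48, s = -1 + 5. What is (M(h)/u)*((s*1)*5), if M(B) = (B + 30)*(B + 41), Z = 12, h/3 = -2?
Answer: 175/6 ≈ 29.167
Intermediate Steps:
h = -6 (h = 3*(-2) = -6)
s = 4
u = 576 (u = 12*48 = 576)
M(B) = (30 + B)*(41 + B)
(M(h)/u)*((s*1)*5) = ((1230 + (-6)**2 + 71*(-6))/576)*((4*1)*5) = ((1230 + 36 - 426)*(1/576))*(4*5) = (840*(1/576))*20 = (35/24)*20 = 175/6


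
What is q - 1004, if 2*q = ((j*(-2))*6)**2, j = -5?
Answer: 796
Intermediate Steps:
q = 1800 (q = (-5*(-2)*6)**2/2 = (10*6)**2/2 = (1/2)*60**2 = (1/2)*3600 = 1800)
q - 1004 = 1800 - 1004 = 796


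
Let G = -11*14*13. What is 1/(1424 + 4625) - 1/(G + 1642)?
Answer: 6409/2177640 ≈ 0.0029431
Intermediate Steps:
G = -2002 (G = -154*13 = -2002)
1/(1424 + 4625) - 1/(G + 1642) = 1/(1424 + 4625) - 1/(-2002 + 1642) = 1/6049 - 1/(-360) = 1/6049 - 1*(-1/360) = 1/6049 + 1/360 = 6409/2177640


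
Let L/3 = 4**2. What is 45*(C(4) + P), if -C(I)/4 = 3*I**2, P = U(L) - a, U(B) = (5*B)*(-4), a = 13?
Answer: -52425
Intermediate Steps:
L = 48 (L = 3*4**2 = 3*16 = 48)
U(B) = -20*B
P = -973 (P = -20*48 - 1*13 = -960 - 13 = -973)
C(I) = -12*I**2
45*(C(4) + P) = 45*(-12*4**2 - 973) = 45*(-12*16 - 973) = 45*(-192 - 973) = 45*(-1165) = -52425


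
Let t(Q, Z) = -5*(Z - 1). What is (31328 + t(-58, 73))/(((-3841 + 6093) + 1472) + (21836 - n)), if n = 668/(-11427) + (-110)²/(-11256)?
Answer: 110643771056/91325891123 ≈ 1.2115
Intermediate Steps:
n = -4049603/3572842 (n = 668*(-1/11427) + 12100*(-1/11256) = -668/11427 - 3025/2814 = -4049603/3572842 ≈ -1.1334)
t(Q, Z) = 5 - 5*Z (t(Q, Z) = -5*(-1 + Z) = 5 - 5*Z)
(31328 + t(-58, 73))/(((-3841 + 6093) + 1472) + (21836 - n)) = (31328 + (5 - 5*73))/(((-3841 + 6093) + 1472) + (21836 - 1*(-4049603/3572842))) = (31328 + (5 - 365))/((2252 + 1472) + (21836 + 4049603/3572842)) = (31328 - 360)/(3724 + 78020627515/3572842) = 30968/(91325891123/3572842) = 30968*(3572842/91325891123) = 110643771056/91325891123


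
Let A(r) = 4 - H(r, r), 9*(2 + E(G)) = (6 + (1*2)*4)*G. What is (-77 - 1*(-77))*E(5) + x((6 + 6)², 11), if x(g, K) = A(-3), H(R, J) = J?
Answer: 7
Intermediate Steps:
E(G) = -2 + 14*G/9 (E(G) = -2 + ((6 + (1*2)*4)*G)/9 = -2 + ((6 + 2*4)*G)/9 = -2 + ((6 + 8)*G)/9 = -2 + (14*G)/9 = -2 + 14*G/9)
A(r) = 4 - r
x(g, K) = 7 (x(g, K) = 4 - 1*(-3) = 4 + 3 = 7)
(-77 - 1*(-77))*E(5) + x((6 + 6)², 11) = (-77 - 1*(-77))*(-2 + (14/9)*5) + 7 = (-77 + 77)*(-2 + 70/9) + 7 = 0*(52/9) + 7 = 0 + 7 = 7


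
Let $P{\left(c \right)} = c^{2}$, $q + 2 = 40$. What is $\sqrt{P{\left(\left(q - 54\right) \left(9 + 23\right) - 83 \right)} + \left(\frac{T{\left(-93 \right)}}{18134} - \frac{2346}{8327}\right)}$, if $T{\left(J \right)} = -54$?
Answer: $\frac{\sqrt{2018077976691628757026}}{75500909} \approx 595.0$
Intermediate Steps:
$q = 38$ ($q = -2 + 40 = 38$)
$\sqrt{P{\left(\left(q - 54\right) \left(9 + 23\right) - 83 \right)} + \left(\frac{T{\left(-93 \right)}}{18134} - \frac{2346}{8327}\right)} = \sqrt{\left(\left(38 - 54\right) \left(9 + 23\right) - 83\right)^{2} - \left(\frac{27}{9067} + \frac{2346}{8327}\right)} = \sqrt{\left(\left(-16\right) 32 - 83\right)^{2} - \frac{21496011}{75500909}} = \sqrt{\left(-512 - 83\right)^{2} - \frac{21496011}{75500909}} = \sqrt{\left(-595\right)^{2} - \frac{21496011}{75500909}} = \sqrt{354025 - \frac{21496011}{75500909}} = \sqrt{\frac{26729187812714}{75500909}} = \frac{\sqrt{2018077976691628757026}}{75500909}$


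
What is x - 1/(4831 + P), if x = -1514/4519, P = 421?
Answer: -7956047/23733788 ≈ -0.33522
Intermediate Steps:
x = -1514/4519 (x = -1514*1/4519 = -1514/4519 ≈ -0.33503)
x - 1/(4831 + P) = -1514/4519 - 1/(4831 + 421) = -1514/4519 - 1/5252 = -7956047/23733788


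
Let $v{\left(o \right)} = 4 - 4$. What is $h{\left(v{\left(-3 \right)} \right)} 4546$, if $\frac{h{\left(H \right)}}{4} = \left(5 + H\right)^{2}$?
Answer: $454600$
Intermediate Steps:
$v{\left(o \right)} = 0$
$h{\left(H \right)} = 4 \left(5 + H\right)^{2}$
$h{\left(v{\left(-3 \right)} \right)} 4546 = 4 \left(5 + 0\right)^{2} \cdot 4546 = 4 \cdot 5^{2} \cdot 4546 = 4 \cdot 25 \cdot 4546 = 100 \cdot 4546 = 454600$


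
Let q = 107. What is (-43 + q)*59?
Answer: 3776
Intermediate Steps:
(-43 + q)*59 = (-43 + 107)*59 = 64*59 = 3776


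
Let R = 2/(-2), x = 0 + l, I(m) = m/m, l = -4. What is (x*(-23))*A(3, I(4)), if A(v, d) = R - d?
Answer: -184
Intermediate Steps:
I(m) = 1
x = -4 (x = 0 - 4 = -4)
R = -1 (R = 2*(-½) = -1)
A(v, d) = -1 - d
(x*(-23))*A(3, I(4)) = (-4*(-23))*(-1 - 1*1) = 92*(-1 - 1) = 92*(-2) = -184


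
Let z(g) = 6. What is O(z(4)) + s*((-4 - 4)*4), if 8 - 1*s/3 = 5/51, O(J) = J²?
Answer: -12284/17 ≈ -722.59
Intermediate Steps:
s = 403/17 (s = 24 - 15/51 = 24 - 3*5/51 = 24 - 5/17 = 403/17 ≈ 23.706)
O(z(4)) + s*((-4 - 4)*4) = 6² + 403*((-4 - 4)*4)/17 = 36 + 403*(-8*4)/17 = 36 + (403/17)*(-32) = 36 - 12896/17 = -12284/17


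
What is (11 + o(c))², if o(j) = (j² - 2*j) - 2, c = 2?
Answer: 81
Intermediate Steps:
o(j) = -2 + j² - 2*j
(11 + o(c))² = (11 + (-2 + 2² - 2*2))² = (11 + (-2 + 4 - 4))² = (11 - 2)² = 9² = 81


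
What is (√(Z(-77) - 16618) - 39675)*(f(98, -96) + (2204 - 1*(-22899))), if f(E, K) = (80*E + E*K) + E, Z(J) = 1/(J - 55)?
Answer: -937639275 + 23633*I*√72388041/66 ≈ -9.3764e+8 + 3.0466e+6*I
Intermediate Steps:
Z(J) = 1/(-55 + J)
f(E, K) = 81*E + E*K
(√(Z(-77) - 16618) - 39675)*(f(98, -96) + (2204 - 1*(-22899))) = (√(1/(-55 - 77) - 16618) - 39675)*(98*(81 - 96) + (2204 - 1*(-22899))) = (√(1/(-132) - 16618) - 39675)*(98*(-15) + (2204 + 22899)) = (√(-1/132 - 16618) - 39675)*(-1470 + 25103) = (√(-2193577/132) - 39675)*23633 = (I*√72388041/66 - 39675)*23633 = (-39675 + I*√72388041/66)*23633 = -937639275 + 23633*I*√72388041/66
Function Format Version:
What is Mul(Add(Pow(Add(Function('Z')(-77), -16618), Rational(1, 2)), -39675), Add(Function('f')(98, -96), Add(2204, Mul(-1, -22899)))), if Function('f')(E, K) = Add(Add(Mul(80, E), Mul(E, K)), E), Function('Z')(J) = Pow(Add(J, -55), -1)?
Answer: Add(-937639275, Mul(Rational(23633, 66), I, Pow(72388041, Rational(1, 2)))) ≈ Add(-9.3764e+8, Mul(3.0466e+6, I))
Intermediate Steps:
Function('Z')(J) = Pow(Add(-55, J), -1)
Function('f')(E, K) = Add(Mul(81, E), Mul(E, K))
Mul(Add(Pow(Add(Function('Z')(-77), -16618), Rational(1, 2)), -39675), Add(Function('f')(98, -96), Add(2204, Mul(-1, -22899)))) = Mul(Add(Pow(Add(Pow(Add(-55, -77), -1), -16618), Rational(1, 2)), -39675), Add(Mul(98, Add(81, -96)), Add(2204, Mul(-1, -22899)))) = Mul(Add(Pow(Add(Pow(-132, -1), -16618), Rational(1, 2)), -39675), Add(Mul(98, -15), Add(2204, 22899))) = Mul(Add(Pow(Add(Rational(-1, 132), -16618), Rational(1, 2)), -39675), Add(-1470, 25103)) = Mul(Add(Pow(Rational(-2193577, 132), Rational(1, 2)), -39675), 23633) = Mul(Add(Mul(Rational(1, 66), I, Pow(72388041, Rational(1, 2))), -39675), 23633) = Mul(Add(-39675, Mul(Rational(1, 66), I, Pow(72388041, Rational(1, 2)))), 23633) = Add(-937639275, Mul(Rational(23633, 66), I, Pow(72388041, Rational(1, 2))))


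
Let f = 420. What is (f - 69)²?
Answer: 123201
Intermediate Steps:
(f - 69)² = (420 - 69)² = 351² = 123201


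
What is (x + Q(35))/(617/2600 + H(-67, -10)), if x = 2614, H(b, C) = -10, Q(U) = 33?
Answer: -6882200/25383 ≈ -271.13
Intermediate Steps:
(x + Q(35))/(617/2600 + H(-67, -10)) = (2614 + 33)/(617/2600 - 10) = 2647/(617*(1/2600) - 10) = 2647/(617/2600 - 10) = 2647/(-25383/2600) = 2647*(-2600/25383) = -6882200/25383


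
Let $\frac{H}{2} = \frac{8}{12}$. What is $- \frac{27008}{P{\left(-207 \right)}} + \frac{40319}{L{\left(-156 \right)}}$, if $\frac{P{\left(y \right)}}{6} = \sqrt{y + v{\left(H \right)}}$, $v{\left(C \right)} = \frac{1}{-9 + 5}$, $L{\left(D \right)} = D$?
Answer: $- \frac{40319}{156} + \frac{27008 i \sqrt{829}}{2487} \approx -258.46 + 312.68 i$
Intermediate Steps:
$H = \frac{4}{3}$ ($H = 2 \cdot \frac{8}{12} = 2 \cdot 8 \cdot \frac{1}{12} = 2 \cdot \frac{2}{3} = \frac{4}{3} \approx 1.3333$)
$v{\left(C \right)} = - \frac{1}{4}$ ($v{\left(C \right)} = \frac{1}{-4} = - \frac{1}{4}$)
$P{\left(y \right)} = 6 \sqrt{- \frac{1}{4} + y}$ ($P{\left(y \right)} = 6 \sqrt{y - \frac{1}{4}} = 6 \sqrt{- \frac{1}{4} + y}$)
$- \frac{27008}{P{\left(-207 \right)}} + \frac{40319}{L{\left(-156 \right)}} = - \frac{27008}{3 \sqrt{-1 + 4 \left(-207\right)}} + \frac{40319}{-156} = - \frac{27008}{3 \sqrt{-1 - 828}} + 40319 \left(- \frac{1}{156}\right) = - \frac{27008}{3 \sqrt{-829}} - \frac{40319}{156} = - \frac{27008}{3 i \sqrt{829}} - \frac{40319}{156} = - 27008 \left(- \frac{i \sqrt{829}}{2487}\right) - \frac{40319}{156} = \frac{27008 i \sqrt{829}}{2487} - \frac{40319}{156} = - \frac{40319}{156} + \frac{27008 i \sqrt{829}}{2487}$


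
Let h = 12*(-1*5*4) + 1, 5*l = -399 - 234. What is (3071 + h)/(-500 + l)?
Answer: -14160/3133 ≈ -4.5196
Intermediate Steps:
l = -633/5 (l = (-399 - 234)/5 = (⅕)*(-633) = -633/5 ≈ -126.60)
h = -239 (h = 12*(-5*4) + 1 = 12*(-20) + 1 = -240 + 1 = -239)
(3071 + h)/(-500 + l) = (3071 - 239)/(-500 - 633/5) = 2832/(-3133/5) = 2832*(-5/3133) = -14160/3133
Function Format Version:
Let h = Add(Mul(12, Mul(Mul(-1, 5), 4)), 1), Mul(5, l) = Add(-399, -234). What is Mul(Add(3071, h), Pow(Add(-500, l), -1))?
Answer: Rational(-14160, 3133) ≈ -4.5196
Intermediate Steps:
l = Rational(-633, 5) (l = Mul(Rational(1, 5), Add(-399, -234)) = Mul(Rational(1, 5), -633) = Rational(-633, 5) ≈ -126.60)
h = -239 (h = Add(Mul(12, Mul(-5, 4)), 1) = Add(Mul(12, -20), 1) = Add(-240, 1) = -239)
Mul(Add(3071, h), Pow(Add(-500, l), -1)) = Mul(Add(3071, -239), Pow(Add(-500, Rational(-633, 5)), -1)) = Mul(2832, Pow(Rational(-3133, 5), -1)) = Mul(2832, Rational(-5, 3133)) = Rational(-14160, 3133)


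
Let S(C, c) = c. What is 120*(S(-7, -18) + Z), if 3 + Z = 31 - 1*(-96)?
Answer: 12720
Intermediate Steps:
Z = 124 (Z = -3 + (31 - 1*(-96)) = -3 + (31 + 96) = -3 + 127 = 124)
120*(S(-7, -18) + Z) = 120*(-18 + 124) = 120*106 = 12720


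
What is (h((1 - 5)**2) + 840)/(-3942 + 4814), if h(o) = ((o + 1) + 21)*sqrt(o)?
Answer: 124/109 ≈ 1.1376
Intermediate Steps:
h(o) = sqrt(o)*(22 + o) (h(o) = ((1 + o) + 21)*sqrt(o) = (22 + o)*sqrt(o) = sqrt(o)*(22 + o))
(h((1 - 5)**2) + 840)/(-3942 + 4814) = (sqrt((1 - 5)**2)*(22 + (1 - 5)**2) + 840)/(-3942 + 4814) = (sqrt((-4)**2)*(22 + (-4)**2) + 840)/872 = (sqrt(16)*(22 + 16) + 840)*(1/872) = (4*38 + 840)*(1/872) = (152 + 840)*(1/872) = 992*(1/872) = 124/109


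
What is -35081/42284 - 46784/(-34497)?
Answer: 768025399/1458671148 ≈ 0.52652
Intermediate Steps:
-35081/42284 - 46784/(-34497) = -35081*1/42284 - 46784*(-1/34497) = -35081/42284 + 46784/34497 = 768025399/1458671148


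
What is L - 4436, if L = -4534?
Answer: -8970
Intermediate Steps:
L - 4436 = -4534 - 4436 = -8970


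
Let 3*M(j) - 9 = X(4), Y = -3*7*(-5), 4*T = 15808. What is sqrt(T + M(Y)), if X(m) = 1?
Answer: sqrt(35598)/3 ≈ 62.891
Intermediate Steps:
T = 3952 (T = (1/4)*15808 = 3952)
Y = 105 (Y = -21*(-5) = 105)
M(j) = 10/3 (M(j) = 3 + (1/3)*1 = 3 + 1/3 = 10/3)
sqrt(T + M(Y)) = sqrt(3952 + 10/3) = sqrt(11866/3) = sqrt(35598)/3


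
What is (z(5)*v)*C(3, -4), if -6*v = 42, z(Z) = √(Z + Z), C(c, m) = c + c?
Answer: -42*√10 ≈ -132.82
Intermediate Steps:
C(c, m) = 2*c
z(Z) = √2*√Z (z(Z) = √(2*Z) = √2*√Z)
v = -7 (v = -⅙*42 = -7)
(z(5)*v)*C(3, -4) = ((√2*√5)*(-7))*(2*3) = (√10*(-7))*6 = -7*√10*6 = -42*√10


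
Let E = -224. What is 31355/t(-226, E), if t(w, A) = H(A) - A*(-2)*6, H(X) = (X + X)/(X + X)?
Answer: -31355/2687 ≈ -11.669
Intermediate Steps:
H(X) = 1 (H(X) = (2*X)/((2*X)) = (2*X)*(1/(2*X)) = 1)
t(w, A) = 1 + 12*A (t(w, A) = 1 - A*(-2)*6 = 1 - (-2*A)*6 = 1 - (-12)*A = 1 + 12*A)
31355/t(-226, E) = 31355/(1 + 12*(-224)) = 31355/(1 - 2688) = 31355/(-2687) = 31355*(-1/2687) = -31355/2687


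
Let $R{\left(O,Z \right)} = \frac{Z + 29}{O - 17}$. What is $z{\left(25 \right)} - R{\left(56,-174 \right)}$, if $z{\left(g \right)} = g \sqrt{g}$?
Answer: $\frac{5020}{39} \approx 128.72$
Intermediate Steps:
$R{\left(O,Z \right)} = \frac{29 + Z}{-17 + O}$
$z{\left(g \right)} = g^{\frac{3}{2}}$
$z{\left(25 \right)} - R{\left(56,-174 \right)} = 25^{\frac{3}{2}} - \frac{29 - 174}{-17 + 56} = 125 - \frac{1}{39} \left(-145\right) = 125 - - \frac{145}{39} = 125 + \frac{145}{39} = \frac{5020}{39}$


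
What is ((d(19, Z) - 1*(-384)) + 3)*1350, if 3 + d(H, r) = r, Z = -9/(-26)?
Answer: 6745275/13 ≈ 5.1887e+5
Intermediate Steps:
Z = 9/26 (Z = -9*(-1/26) = 9/26 ≈ 0.34615)
d(H, r) = -3 + r
((d(19, Z) - 1*(-384)) + 3)*1350 = (((-3 + 9/26) - 1*(-384)) + 3)*1350 = ((-69/26 + 384) + 3)*1350 = (9915/26 + 3)*1350 = (9993/26)*1350 = 6745275/13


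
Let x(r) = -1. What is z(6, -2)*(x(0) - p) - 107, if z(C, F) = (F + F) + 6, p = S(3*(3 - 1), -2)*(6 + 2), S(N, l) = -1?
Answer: -93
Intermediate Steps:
p = -8 (p = -(6 + 2) = -1*8 = -8)
z(C, F) = 6 + 2*F (z(C, F) = 2*F + 6 = 6 + 2*F)
z(6, -2)*(x(0) - p) - 107 = (6 + 2*(-2))*(-1 - 1*(-8)) - 107 = (6 - 4)*(-1 + 8) - 107 = 2*7 - 107 = 14 - 107 = -93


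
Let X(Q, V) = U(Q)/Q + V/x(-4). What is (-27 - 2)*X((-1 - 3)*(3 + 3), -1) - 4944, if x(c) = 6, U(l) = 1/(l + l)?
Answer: -5689949/1152 ≈ -4939.2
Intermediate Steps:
U(l) = 1/(2*l)
X(Q, V) = 1/(2*Q**2) + V/6 (X(Q, V) = (1/(2*Q))/Q + V/6 = 1/(2*Q**2) + V*(1/6) = 1/(2*Q**2) + V/6)
(-27 - 2)*X((-1 - 3)*(3 + 3), -1) - 4944 = (-27 - 2)*(1/(2*((-1 - 3)*(3 + 3))**2) + (1/6)*(-1)) - 4944 = -29*(1/(2*(-4*6)**2) - 1/6) - 4944 = -29*((1/2)/(-24)**2 - 1/6) - 4944 = -29*((1/2)*(1/576) - 1/6) - 4944 = -29*(1/1152 - 1/6) - 4944 = -29*(-191/1152) - 4944 = 5539/1152 - 4944 = -5689949/1152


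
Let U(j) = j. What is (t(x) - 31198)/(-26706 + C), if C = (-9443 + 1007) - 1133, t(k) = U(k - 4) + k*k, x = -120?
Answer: 16922/36275 ≈ 0.46649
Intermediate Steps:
t(k) = -4 + k + k² (t(k) = (k - 4) + k*k = (-4 + k) + k² = -4 + k + k²)
C = -9569 (C = -8436 - 1133 = -9569)
(t(x) - 31198)/(-26706 + C) = ((-4 - 120 + (-120)²) - 31198)/(-26706 - 9569) = ((-4 - 120 + 14400) - 31198)/(-36275) = (14276 - 31198)*(-1/36275) = -16922*(-1/36275) = 16922/36275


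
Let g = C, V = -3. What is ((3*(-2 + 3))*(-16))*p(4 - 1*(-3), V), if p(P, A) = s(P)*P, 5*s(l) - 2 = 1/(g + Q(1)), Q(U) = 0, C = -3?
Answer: -112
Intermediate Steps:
g = -3
s(l) = ⅓ (s(l) = ⅖ + 1/(5*(-3 + 0)) = ⅖ + (⅕)/(-3) = ⅖ + (⅕)*(-⅓) = ⅖ - 1/15 = ⅓)
p(P, A) = P/3
((3*(-2 + 3))*(-16))*p(4 - 1*(-3), V) = ((3*(-2 + 3))*(-16))*((4 - 1*(-3))/3) = ((3*1)*(-16))*((4 + 3)/3) = (3*(-16))*((⅓)*7) = -48*7/3 = -112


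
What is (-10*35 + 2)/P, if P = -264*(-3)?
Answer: -29/66 ≈ -0.43939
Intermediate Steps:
P = 792
(-10*35 + 2)/P = (-10*35 + 2)/792 = (-350 + 2)*(1/792) = -348*1/792 = -29/66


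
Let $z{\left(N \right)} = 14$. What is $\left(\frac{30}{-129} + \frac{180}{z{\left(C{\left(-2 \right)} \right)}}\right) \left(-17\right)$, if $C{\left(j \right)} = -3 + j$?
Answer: $- \frac{64600}{301} \approx -214.62$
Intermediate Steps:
$\left(\frac{30}{-129} + \frac{180}{z{\left(C{\left(-2 \right)} \right)}}\right) \left(-17\right) = \left(\frac{30}{-129} + \frac{180}{14}\right) \left(-17\right) = \left(30 \left(- \frac{1}{129}\right) + 180 \cdot \frac{1}{14}\right) \left(-17\right) = \left(- \frac{10}{43} + \frac{90}{7}\right) \left(-17\right) = \frac{3800}{301} \left(-17\right) = - \frac{64600}{301}$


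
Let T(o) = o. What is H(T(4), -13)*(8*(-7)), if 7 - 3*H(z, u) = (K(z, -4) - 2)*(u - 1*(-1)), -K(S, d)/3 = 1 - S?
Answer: -5096/3 ≈ -1698.7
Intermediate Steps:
K(S, d) = -3 + 3*S (K(S, d) = -3*(1 - S) = -3 + 3*S)
H(z, u) = 7/3 - (1 + u)*(-5 + 3*z)/3 (H(z, u) = 7/3 - ((-3 + 3*z) - 2)*(u - 1*(-1))/3 = 7/3 - (-5 + 3*z)*(u + 1)/3 = 7/3 - (-5 + 3*z)*(1 + u)/3 = 7/3 - (1 + u)*(-5 + 3*z)/3)
H(T(4), -13)*(8*(-7)) = (4 - 1*4 + (5/3)*(-13) - 1*(-13)*4)*(8*(-7)) = (4 - 4 - 65/3 + 52)*(-56) = (91/3)*(-56) = -5096/3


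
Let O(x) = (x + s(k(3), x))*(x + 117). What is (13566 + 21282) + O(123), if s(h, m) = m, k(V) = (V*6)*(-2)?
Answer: 93888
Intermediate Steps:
k(V) = -12*V (k(V) = (6*V)*(-2) = -12*V)
O(x) = 2*x*(117 + x) (O(x) = (x + x)*(x + 117) = (2*x)*(117 + x) = 2*x*(117 + x))
(13566 + 21282) + O(123) = (13566 + 21282) + 2*123*(117 + 123) = 34848 + 2*123*240 = 34848 + 59040 = 93888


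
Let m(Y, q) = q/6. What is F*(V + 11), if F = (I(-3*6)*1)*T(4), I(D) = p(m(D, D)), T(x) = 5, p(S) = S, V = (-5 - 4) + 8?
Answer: -150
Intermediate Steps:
V = -1 (V = -9 + 8 = -1)
m(Y, q) = q/6 (m(Y, q) = q*(⅙) = q/6)
I(D) = D/6
F = -15 (F = (((-3*6)/6)*1)*5 = (((⅙)*(-18))*1)*5 = -3*1*5 = -3*5 = -15)
F*(V + 11) = -15*(-1 + 11) = -15*10 = -150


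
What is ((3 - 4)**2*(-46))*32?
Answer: -1472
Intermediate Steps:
((3 - 4)**2*(-46))*32 = ((-1)**2*(-46))*32 = (1*(-46))*32 = -46*32 = -1472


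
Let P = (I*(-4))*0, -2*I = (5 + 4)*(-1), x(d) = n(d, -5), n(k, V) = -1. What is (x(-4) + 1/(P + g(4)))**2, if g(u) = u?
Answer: 9/16 ≈ 0.56250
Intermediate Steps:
x(d) = -1
I = 9/2 (I = -(5 + 4)*(-1)/2 = -9*(-1)/2 = -1/2*(-9) = 9/2 ≈ 4.5000)
P = 0 (P = ((9/2)*(-4))*0 = -18*0 = 0)
(x(-4) + 1/(P + g(4)))**2 = (-1 + 1/(0 + 4))**2 = (-1 + 1/4)**2 = (-3/4)**2 = 9/16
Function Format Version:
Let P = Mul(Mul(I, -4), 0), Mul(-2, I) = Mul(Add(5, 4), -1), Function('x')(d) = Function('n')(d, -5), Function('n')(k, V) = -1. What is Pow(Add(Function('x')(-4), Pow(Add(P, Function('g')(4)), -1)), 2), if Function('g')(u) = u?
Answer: Rational(9, 16) ≈ 0.56250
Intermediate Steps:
Function('x')(d) = -1
I = Rational(9, 2) (I = Mul(Rational(-1, 2), Mul(Add(5, 4), -1)) = Mul(Rational(-1, 2), Mul(9, -1)) = Mul(Rational(-1, 2), -9) = Rational(9, 2) ≈ 4.5000)
P = 0 (P = Mul(Mul(Rational(9, 2), -4), 0) = Mul(-18, 0) = 0)
Pow(Add(Function('x')(-4), Pow(Add(P, Function('g')(4)), -1)), 2) = Pow(Add(-1, Pow(Add(0, 4), -1)), 2) = Pow(Add(-1, Pow(4, -1)), 2) = Pow(Add(-1, Rational(1, 4)), 2) = Pow(Rational(-3, 4), 2) = Rational(9, 16)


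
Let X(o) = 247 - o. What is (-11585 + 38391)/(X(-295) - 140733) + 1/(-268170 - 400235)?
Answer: -17917404621/93704365355 ≈ -0.19121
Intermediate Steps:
(-11585 + 38391)/(X(-295) - 140733) + 1/(-268170 - 400235) = (-11585 + 38391)/((247 - 1*(-295)) - 140733) + 1/(-268170 - 400235) = 26806/((247 + 295) - 140733) + 1/(-668405) = 26806/(542 - 140733) - 1/668405 = 26806/(-140191) - 1/668405 = 26806*(-1/140191) - 1/668405 = -26806/140191 - 1/668405 = -17917404621/93704365355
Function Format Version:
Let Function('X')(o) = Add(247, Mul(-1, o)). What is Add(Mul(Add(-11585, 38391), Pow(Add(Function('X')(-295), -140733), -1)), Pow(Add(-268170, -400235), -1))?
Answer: Rational(-17917404621, 93704365355) ≈ -0.19121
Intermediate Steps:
Add(Mul(Add(-11585, 38391), Pow(Add(Function('X')(-295), -140733), -1)), Pow(Add(-268170, -400235), -1)) = Add(Mul(Add(-11585, 38391), Pow(Add(Add(247, Mul(-1, -295)), -140733), -1)), Pow(Add(-268170, -400235), -1)) = Add(Mul(26806, Pow(Add(Add(247, 295), -140733), -1)), Pow(-668405, -1)) = Add(Mul(26806, Pow(Add(542, -140733), -1)), Rational(-1, 668405)) = Add(Mul(26806, Pow(-140191, -1)), Rational(-1, 668405)) = Add(Mul(26806, Rational(-1, 140191)), Rational(-1, 668405)) = Add(Rational(-26806, 140191), Rational(-1, 668405)) = Rational(-17917404621, 93704365355)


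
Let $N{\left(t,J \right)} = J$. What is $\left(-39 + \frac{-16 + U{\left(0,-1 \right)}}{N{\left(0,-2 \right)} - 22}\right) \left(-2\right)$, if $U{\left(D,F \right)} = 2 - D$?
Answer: $\frac{461}{6} \approx 76.833$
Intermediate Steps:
$\left(-39 + \frac{-16 + U{\left(0,-1 \right)}}{N{\left(0,-2 \right)} - 22}\right) \left(-2\right) = \left(-39 + \frac{-16 + \left(2 - 0\right)}{-2 - 22}\right) \left(-2\right) = \left(-39 + \frac{-16 + \left(2 + 0\right)}{-24}\right) \left(-2\right) = \left(-39 + \left(-16 + 2\right) \left(- \frac{1}{24}\right)\right) \left(-2\right) = \left(-39 - - \frac{7}{12}\right) \left(-2\right) = \left(-39 + \frac{7}{12}\right) \left(-2\right) = \left(- \frac{461}{12}\right) \left(-2\right) = \frac{461}{6}$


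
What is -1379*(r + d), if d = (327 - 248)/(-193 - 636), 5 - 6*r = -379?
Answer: -73055283/829 ≈ -88125.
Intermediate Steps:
r = 64 (r = 5/6 - 1/6*(-379) = 5/6 + 379/6 = 64)
d = -79/829 (d = 79/(-829) = 79*(-1/829) = -79/829 ≈ -0.095296)
-1379*(r + d) = -1379*(64 - 79/829) = -1379*52977/829 = -73055283/829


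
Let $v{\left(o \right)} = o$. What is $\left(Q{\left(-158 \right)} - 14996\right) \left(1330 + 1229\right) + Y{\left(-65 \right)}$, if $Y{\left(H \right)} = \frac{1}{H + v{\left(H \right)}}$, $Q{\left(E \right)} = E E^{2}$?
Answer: $- \frac{1317142992361}{130} \approx -1.0132 \cdot 10^{10}$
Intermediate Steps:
$Q{\left(E \right)} = E^{3}$
$Y{\left(H \right)} = \frac{1}{2 H}$ ($Y{\left(H \right)} = \frac{1}{H + H} = \frac{1}{2 H}$)
$\left(Q{\left(-158 \right)} - 14996\right) \left(1330 + 1229\right) + Y{\left(-65 \right)} = \left(\left(-158\right)^{3} - 14996\right) \left(1330 + 1229\right) + \frac{1}{2 \left(-65\right)} = \left(-3944312 - 14996\right) 2559 + \frac{1}{2} \left(- \frac{1}{65}\right) = \left(-3959308\right) 2559 - \frac{1}{130} = -10131869172 - \frac{1}{130} = - \frac{1317142992361}{130}$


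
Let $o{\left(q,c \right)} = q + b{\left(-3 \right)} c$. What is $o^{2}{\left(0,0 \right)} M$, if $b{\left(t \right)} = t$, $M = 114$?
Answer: $0$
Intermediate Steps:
$o{\left(q,c \right)} = q - 3 c$
$o^{2}{\left(0,0 \right)} M = \left(0 - 0\right)^{2} \cdot 114 = \left(0 + 0\right)^{2} \cdot 114 = 0^{2} \cdot 114 = 0 \cdot 114 = 0$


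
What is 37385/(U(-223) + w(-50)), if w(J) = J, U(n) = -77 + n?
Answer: -7477/70 ≈ -106.81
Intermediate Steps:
37385/(U(-223) + w(-50)) = 37385/((-77 - 223) - 50) = 37385/(-300 - 50) = 37385/(-350) = 37385*(-1/350) = -7477/70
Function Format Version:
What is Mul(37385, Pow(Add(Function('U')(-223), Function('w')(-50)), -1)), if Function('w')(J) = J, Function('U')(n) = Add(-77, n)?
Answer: Rational(-7477, 70) ≈ -106.81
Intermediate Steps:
Mul(37385, Pow(Add(Function('U')(-223), Function('w')(-50)), -1)) = Mul(37385, Pow(Add(Add(-77, -223), -50), -1)) = Mul(37385, Pow(Add(-300, -50), -1)) = Mul(37385, Pow(-350, -1)) = Mul(37385, Rational(-1, 350)) = Rational(-7477, 70)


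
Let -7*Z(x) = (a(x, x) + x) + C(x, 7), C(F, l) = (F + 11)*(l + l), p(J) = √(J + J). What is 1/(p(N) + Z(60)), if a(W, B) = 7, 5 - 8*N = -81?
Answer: -14854/2249335 - 49*√86/2249335 ≈ -0.0068057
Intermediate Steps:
N = 43/4 (N = 5/8 - ⅛*(-81) = 5/8 + 81/8 = 43/4 ≈ 10.750)
p(J) = √2*√J (p(J) = √(2*J) = √2*√J)
C(F, l) = 2*l*(11 + F) (C(F, l) = (11 + F)*(2*l) = 2*l*(11 + F))
Z(x) = -23 - 15*x/7 (Z(x) = -((7 + x) + 2*7*(11 + x))/7 = -((7 + x) + (154 + 14*x))/7 = -(161 + 15*x)/7 = -23 - 15*x/7)
1/(p(N) + Z(60)) = 1/(√2*√(43/4) + (-23 - 15/7*60)) = 1/(√2*(√43/2) + (-23 - 900/7)) = 1/(√86/2 - 1061/7) = 1/(-1061/7 + √86/2)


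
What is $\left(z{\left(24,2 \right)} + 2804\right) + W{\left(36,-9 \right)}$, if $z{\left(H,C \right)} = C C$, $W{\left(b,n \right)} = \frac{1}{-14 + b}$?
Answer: $\frac{61777}{22} \approx 2808.0$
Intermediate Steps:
$z{\left(H,C \right)} = C^{2}$
$\left(z{\left(24,2 \right)} + 2804\right) + W{\left(36,-9 \right)} = \left(2^{2} + 2804\right) + \frac{1}{-14 + 36} = \left(4 + 2804\right) + \frac{1}{22} = 2808 + \frac{1}{22} = \frac{61777}{22}$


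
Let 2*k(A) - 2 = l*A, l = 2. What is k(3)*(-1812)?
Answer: -7248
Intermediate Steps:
k(A) = 1 + A (k(A) = 1 + (2*A)/2 = 1 + A)
k(3)*(-1812) = (1 + 3)*(-1812) = 4*(-1812) = -7248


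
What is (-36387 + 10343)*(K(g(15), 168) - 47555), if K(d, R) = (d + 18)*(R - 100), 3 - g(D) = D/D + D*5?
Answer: 1335926980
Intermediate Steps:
g(D) = 2 - 5*D (g(D) = 3 - (D/D + D*5) = 3 - (1 + 5*D) = 3 + (-1 - 5*D) = 2 - 5*D)
K(d, R) = (-100 + R)*(18 + d) (K(d, R) = (18 + d)*(-100 + R) = (-100 + R)*(18 + d))
(-36387 + 10343)*(K(g(15), 168) - 47555) = (-36387 + 10343)*((-1800 - 100*(2 - 5*15) + 18*168 + 168*(2 - 5*15)) - 47555) = -26044*((-1800 - 100*(2 - 75) + 3024 + 168*(2 - 75)) - 47555) = -26044*((-1800 - 100*(-73) + 3024 + 168*(-73)) - 47555) = -26044*((-1800 + 7300 + 3024 - 12264) - 47555) = -26044*(-3740 - 47555) = -26044*(-51295) = 1335926980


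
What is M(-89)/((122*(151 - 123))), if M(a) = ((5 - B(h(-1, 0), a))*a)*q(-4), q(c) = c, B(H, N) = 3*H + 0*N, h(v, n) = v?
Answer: 356/427 ≈ 0.83372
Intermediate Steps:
B(H, N) = 3*H (B(H, N) = 3*H + 0 = 3*H)
M(a) = -32*a (M(a) = ((5 - 3*(-1))*a)*(-4) = ((5 - 1*(-3))*a)*(-4) = ((5 + 3)*a)*(-4) = (8*a)*(-4) = -32*a)
M(-89)/((122*(151 - 123))) = (-32*(-89))/((122*(151 - 123))) = 2848/((122*28)) = 2848/3416 = 2848*(1/3416) = 356/427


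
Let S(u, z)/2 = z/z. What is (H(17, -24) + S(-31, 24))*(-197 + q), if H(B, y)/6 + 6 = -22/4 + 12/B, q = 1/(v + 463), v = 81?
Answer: 114347189/9248 ≈ 12365.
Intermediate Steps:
S(u, z) = 2 (S(u, z) = 2*(z/z) = 2*1 = 2)
q = 1/544 (q = 1/(81 + 463) = 1/544 ≈ 0.0018382)
H(B, y) = -69 + 72/B (H(B, y) = -36 + 6*(-22/4 + 12/B) = -36 + 6*(-22*1/4 + 12/B) = -36 + 6*(-11/2 + 12/B) = -36 + (-33 + 72/B) = -69 + 72/B)
(H(17, -24) + S(-31, 24))*(-197 + q) = ((-69 + 72/17) + 2)*(-197 + 1/544) = ((-69 + 72*(1/17)) + 2)*(-107167/544) = ((-69 + 72/17) + 2)*(-107167/544) = (-1101/17 + 2)*(-107167/544) = -1067/17*(-107167/544) = 114347189/9248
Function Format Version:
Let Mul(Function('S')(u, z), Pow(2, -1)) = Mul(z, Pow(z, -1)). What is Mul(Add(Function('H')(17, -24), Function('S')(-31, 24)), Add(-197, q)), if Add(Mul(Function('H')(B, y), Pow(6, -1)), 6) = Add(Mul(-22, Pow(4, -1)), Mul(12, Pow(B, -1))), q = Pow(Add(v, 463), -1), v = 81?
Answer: Rational(114347189, 9248) ≈ 12365.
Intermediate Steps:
Function('S')(u, z) = 2 (Function('S')(u, z) = Mul(2, Mul(z, Pow(z, -1))) = Mul(2, 1) = 2)
q = Rational(1, 544) (q = Pow(Add(81, 463), -1) = Pow(544, -1) = Rational(1, 544) ≈ 0.0018382)
Function('H')(B, y) = Add(-69, Mul(72, Pow(B, -1))) (Function('H')(B, y) = Add(-36, Mul(6, Add(Mul(-22, Pow(4, -1)), Mul(12, Pow(B, -1))))) = Add(-36, Mul(6, Add(Mul(-22, Rational(1, 4)), Mul(12, Pow(B, -1))))) = Add(-36, Mul(6, Add(Rational(-11, 2), Mul(12, Pow(B, -1))))) = Add(-36, Add(-33, Mul(72, Pow(B, -1)))) = Add(-69, Mul(72, Pow(B, -1))))
Mul(Add(Function('H')(17, -24), Function('S')(-31, 24)), Add(-197, q)) = Mul(Add(Add(-69, Mul(72, Pow(17, -1))), 2), Add(-197, Rational(1, 544))) = Mul(Add(Add(-69, Mul(72, Rational(1, 17))), 2), Rational(-107167, 544)) = Mul(Add(Add(-69, Rational(72, 17)), 2), Rational(-107167, 544)) = Mul(Add(Rational(-1101, 17), 2), Rational(-107167, 544)) = Mul(Rational(-1067, 17), Rational(-107167, 544)) = Rational(114347189, 9248)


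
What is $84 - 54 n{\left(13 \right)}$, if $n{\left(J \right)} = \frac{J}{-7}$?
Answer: $\frac{1290}{7} \approx 184.29$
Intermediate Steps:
$n{\left(J \right)} = - \frac{J}{7}$ ($n{\left(J \right)} = J \left(- \frac{1}{7}\right) = - \frac{J}{7}$)
$84 - 54 n{\left(13 \right)} = 84 - 54 \left(\left(- \frac{1}{7}\right) 13\right) = 84 - - \frac{702}{7} = 84 + \frac{702}{7} = \frac{1290}{7}$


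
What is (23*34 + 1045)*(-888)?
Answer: -1622376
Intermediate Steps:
(23*34 + 1045)*(-888) = (782 + 1045)*(-888) = 1827*(-888) = -1622376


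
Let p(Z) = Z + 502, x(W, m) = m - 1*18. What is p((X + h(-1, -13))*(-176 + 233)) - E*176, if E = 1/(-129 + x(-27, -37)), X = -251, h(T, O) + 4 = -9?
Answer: -334536/23 ≈ -14545.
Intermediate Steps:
x(W, m) = -18 + m (x(W, m) = m - 18 = -18 + m)
h(T, O) = -13 (h(T, O) = -4 - 9 = -13)
E = -1/184 (E = 1/(-129 + (-18 - 37)) = 1/(-129 - 55) = 1/(-184) = -1/184 ≈ -0.0054348)
p(Z) = 502 + Z
p((X + h(-1, -13))*(-176 + 233)) - E*176 = (502 + (-251 - 13)*(-176 + 233)) - (-1)*176/184 = (502 - 264*57) - 1*(-22/23) = (502 - 15048) + 22/23 = -14546 + 22/23 = -334536/23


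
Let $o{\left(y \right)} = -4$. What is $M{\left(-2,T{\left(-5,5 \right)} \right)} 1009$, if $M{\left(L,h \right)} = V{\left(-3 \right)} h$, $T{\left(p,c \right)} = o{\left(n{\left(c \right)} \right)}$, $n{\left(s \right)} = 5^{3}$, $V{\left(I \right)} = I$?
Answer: $12108$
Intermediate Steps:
$n{\left(s \right)} = 125$
$T{\left(p,c \right)} = -4$
$M{\left(L,h \right)} = - 3 h$
$M{\left(-2,T{\left(-5,5 \right)} \right)} 1009 = \left(-3\right) \left(-4\right) 1009 = 12 \cdot 1009 = 12108$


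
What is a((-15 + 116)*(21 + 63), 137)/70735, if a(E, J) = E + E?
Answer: 2424/10105 ≈ 0.23988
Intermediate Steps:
a(E, J) = 2*E
a((-15 + 116)*(21 + 63), 137)/70735 = (2*((-15 + 116)*(21 + 63)))/70735 = (2*(101*84))*(1/70735) = (2*8484)*(1/70735) = 16968*(1/70735) = 2424/10105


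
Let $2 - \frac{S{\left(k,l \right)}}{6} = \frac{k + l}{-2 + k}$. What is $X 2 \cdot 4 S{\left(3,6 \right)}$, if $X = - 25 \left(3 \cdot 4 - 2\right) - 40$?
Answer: $97440$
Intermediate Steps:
$S{\left(k,l \right)} = 12 - \frac{6 \left(k + l\right)}{-2 + k}$ ($S{\left(k,l \right)} = 12 - 6 \frac{k + l}{-2 + k} = 12 - \frac{6 \left(k + l\right)}{-2 + k}$)
$X = -290$ ($X = - 25 \left(12 - 2\right) - 40 = \left(-25\right) 10 - 40 = -250 - 40 = -290$)
$X 2 \cdot 4 S{\left(3,6 \right)} = - 290 \cdot 2 \cdot 4 \frac{6 \left(-4 + 3 - 6\right)}{-2 + 3} = - 290 \cdot 8 \frac{6 \left(-4 + 3 - 6\right)}{1} = - 290 \cdot 8 \cdot 6 \cdot 1 \left(-7\right) = - 290 \cdot 8 \left(-42\right) = \left(-290\right) \left(-336\right) = 97440$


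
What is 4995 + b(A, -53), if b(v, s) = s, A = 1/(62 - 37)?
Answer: 4942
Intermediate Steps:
A = 1/25 ≈ 0.040000
4995 + b(A, -53) = 4995 - 53 = 4942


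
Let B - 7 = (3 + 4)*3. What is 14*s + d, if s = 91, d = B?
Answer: 1302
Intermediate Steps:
B = 28 (B = 7 + (3 + 4)*3 = 7 + 7*3 = 7 + 21 = 28)
d = 28
14*s + d = 14*91 + 28 = 1274 + 28 = 1302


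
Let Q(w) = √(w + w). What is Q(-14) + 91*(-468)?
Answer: -42588 + 2*I*√7 ≈ -42588.0 + 5.2915*I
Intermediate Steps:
Q(w) = √2*√w (Q(w) = √(2*w) = √2*√w)
Q(-14) + 91*(-468) = √2*√(-14) + 91*(-468) = √2*(I*√14) - 42588 = 2*I*√7 - 42588 = -42588 + 2*I*√7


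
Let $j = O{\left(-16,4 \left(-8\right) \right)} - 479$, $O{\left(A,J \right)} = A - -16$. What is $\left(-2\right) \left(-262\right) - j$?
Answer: $1003$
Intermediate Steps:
$O{\left(A,J \right)} = 16 + A$ ($O{\left(A,J \right)} = A + 16 = 16 + A$)
$j = -479$ ($j = \left(16 - 16\right) - 479 = 0 - 479 = -479$)
$\left(-2\right) \left(-262\right) - j = \left(-2\right) \left(-262\right) - -479 = 524 + 479 = 1003$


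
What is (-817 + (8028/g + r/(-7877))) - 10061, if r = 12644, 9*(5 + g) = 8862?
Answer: -251678622682/23150503 ≈ -10871.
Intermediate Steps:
g = 2939/3 (g = -5 + (⅑)*8862 = -5 + 2954/3 = 2939/3 ≈ 979.67)
(-817 + (8028/g + r/(-7877))) - 10061 = (-817 + (8028/(2939/3) + 12644/(-7877))) - 10061 = (-817 + (8028*(3/2939) + 12644*(-1/7877))) - 10061 = (-817 + (24084/2939 - 12644/7877)) - 10061 = (-817 + 152548952/23150503) - 10061 = -18761411999/23150503 - 10061 = -251678622682/23150503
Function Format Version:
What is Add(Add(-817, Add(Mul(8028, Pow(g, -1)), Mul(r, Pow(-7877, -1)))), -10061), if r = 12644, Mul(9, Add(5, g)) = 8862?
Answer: Rational(-251678622682, 23150503) ≈ -10871.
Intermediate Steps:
g = Rational(2939, 3) (g = Add(-5, Mul(Rational(1, 9), 8862)) = Add(-5, Rational(2954, 3)) = Rational(2939, 3) ≈ 979.67)
Add(Add(-817, Add(Mul(8028, Pow(g, -1)), Mul(r, Pow(-7877, -1)))), -10061) = Add(Add(-817, Add(Mul(8028, Pow(Rational(2939, 3), -1)), Mul(12644, Pow(-7877, -1)))), -10061) = Add(Add(-817, Add(Mul(8028, Rational(3, 2939)), Mul(12644, Rational(-1, 7877)))), -10061) = Add(Add(-817, Add(Rational(24084, 2939), Rational(-12644, 7877))), -10061) = Add(Add(-817, Rational(152548952, 23150503)), -10061) = Add(Rational(-18761411999, 23150503), -10061) = Rational(-251678622682, 23150503)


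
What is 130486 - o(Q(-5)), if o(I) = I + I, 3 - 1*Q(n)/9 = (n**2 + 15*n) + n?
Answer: 129442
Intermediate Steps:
Q(n) = 27 - 144*n - 9*n**2 (Q(n) = 27 - 9*((n**2 + 15*n) + n) = 27 - 9*(n**2 + 16*n) = 27 + (-144*n - 9*n**2) = 27 - 144*n - 9*n**2)
o(I) = 2*I
130486 - o(Q(-5)) = 130486 - 2*(27 - 144*(-5) - 9*(-5)**2) = 130486 - 2*(27 + 720 - 9*25) = 130486 - 2*(27 + 720 - 225) = 130486 - 2*522 = 130486 - 1*1044 = 130486 - 1044 = 129442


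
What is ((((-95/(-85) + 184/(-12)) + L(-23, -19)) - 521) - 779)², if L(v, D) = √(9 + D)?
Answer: 4492324615/2601 - 134050*I*√10/51 ≈ 1.7272e+6 - 8311.8*I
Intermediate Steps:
((((-95/(-85) + 184/(-12)) + L(-23, -19)) - 521) - 779)² = ((((-95/(-85) + 184/(-12)) + √(9 - 19)) - 521) - 779)² = ((((-95*(-1/85) + 184*(-1/12)) + √(-10)) - 521) - 779)² = ((((19/17 - 46/3) + I*√10) - 521) - 779)² = (((-725/51 + I*√10) - 521) - 779)² = ((-27296/51 + I*√10) - 779)² = (-67025/51 + I*√10)²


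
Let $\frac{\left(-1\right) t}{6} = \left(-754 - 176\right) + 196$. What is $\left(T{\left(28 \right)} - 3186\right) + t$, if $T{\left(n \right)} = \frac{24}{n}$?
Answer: $\frac{8532}{7} \approx 1218.9$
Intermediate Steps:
$t = 4404$ ($t = - 6 \left(\left(-754 - 176\right) + 196\right) = - 6 \left(-930 + 196\right) = \left(-6\right) \left(-734\right) = 4404$)
$\left(T{\left(28 \right)} - 3186\right) + t = \left(\frac{24}{28} - 3186\right) + 4404 = \left(24 \cdot \frac{1}{28} - 3186\right) + 4404 = \left(\frac{6}{7} - 3186\right) + 4404 = - \frac{22296}{7} + 4404 = \frac{8532}{7}$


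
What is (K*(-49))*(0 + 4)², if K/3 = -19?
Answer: 44688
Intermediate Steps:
K = -57 (K = 3*(-19) = -57)
(K*(-49))*(0 + 4)² = (-57*(-49))*(0 + 4)² = 2793*4² = 2793*16 = 44688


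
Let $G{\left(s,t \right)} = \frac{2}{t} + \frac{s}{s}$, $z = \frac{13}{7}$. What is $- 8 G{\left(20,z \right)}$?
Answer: $- \frac{216}{13} \approx -16.615$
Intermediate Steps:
$z = \frac{13}{7}$ ($z = 13 \cdot \frac{1}{7} = \frac{13}{7} \approx 1.8571$)
$G{\left(s,t \right)} = 1 + \frac{2}{t}$ ($G{\left(s,t \right)} = \frac{2}{t} + 1 = 1 + \frac{2}{t}$)
$- 8 G{\left(20,z \right)} = - 8 \frac{2 + \frac{13}{7}}{\frac{13}{7}} = - 8 \cdot \frac{7}{13} \cdot \frac{27}{7} = \left(-8\right) \frac{27}{13} = - \frac{216}{13}$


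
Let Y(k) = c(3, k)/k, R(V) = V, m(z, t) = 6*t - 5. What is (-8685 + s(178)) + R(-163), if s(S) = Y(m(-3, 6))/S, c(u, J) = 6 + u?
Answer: -48823255/5518 ≈ -8848.0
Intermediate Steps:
m(z, t) = -5 + 6*t
Y(k) = 9/k (Y(k) = (6 + 3)/k = 9/k)
s(S) = 9/(31*S) (s(S) = (9/(-5 + 6*6))/S = (9/(-5 + 36))/S = (9/31)/S = (9*(1/31))/S = 9/(31*S))
(-8685 + s(178)) + R(-163) = (-8685 + (9/31)/178) - 163 = (-8685 + (9/31)*(1/178)) - 163 = (-8685 + 9/5518) - 163 = -47923821/5518 - 163 = -48823255/5518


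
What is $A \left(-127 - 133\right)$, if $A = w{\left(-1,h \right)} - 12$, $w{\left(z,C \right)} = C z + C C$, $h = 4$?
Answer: $0$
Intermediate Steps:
$w{\left(z,C \right)} = C^{2} + C z$ ($w{\left(z,C \right)} = C z + C^{2} = C^{2} + C z$)
$A = 0$ ($A = 4 \left(4 - 1\right) - 12 = 4 \cdot 3 - 12 = 12 - 12 = 0$)
$A \left(-127 - 133\right) = 0 \left(-127 - 133\right) = 0 \left(-260\right) = 0$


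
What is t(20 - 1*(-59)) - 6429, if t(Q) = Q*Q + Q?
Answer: -109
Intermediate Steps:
t(Q) = Q + Q**2 (t(Q) = Q**2 + Q = Q + Q**2)
t(20 - 1*(-59)) - 6429 = (20 - 1*(-59))*(1 + (20 - 1*(-59))) - 6429 = (20 + 59)*(1 + (20 + 59)) - 6429 = 79*(1 + 79) - 6429 = 79*80 - 6429 = 6320 - 6429 = -109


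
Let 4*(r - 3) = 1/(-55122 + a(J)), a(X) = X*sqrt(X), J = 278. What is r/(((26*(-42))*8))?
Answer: -6033890677/17570716403968 + 139*sqrt(278)/52712149211904 ≈ -0.00034341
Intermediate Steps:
a(X) = X**(3/2)
r = 3 + 1/(4*(-55122 + 278*sqrt(278))) (r = 3 + 1/(4*(-55122 + 278**(3/2))) = 3 + 1/(4*(-55122 + 278*sqrt(278))) ≈ 3.0000)
r/(((26*(-42))*8)) = (18101672031/6033899864 - 139*sqrt(278)/6033899864)/(((26*(-42))*8)) = (18101672031/6033899864 - 139*sqrt(278)/6033899864)/((-1092*8)) = (18101672031/6033899864 - 139*sqrt(278)/6033899864)/(-8736) = (18101672031/6033899864 - 139*sqrt(278)/6033899864)*(-1/8736) = -6033890677/17570716403968 + 139*sqrt(278)/52712149211904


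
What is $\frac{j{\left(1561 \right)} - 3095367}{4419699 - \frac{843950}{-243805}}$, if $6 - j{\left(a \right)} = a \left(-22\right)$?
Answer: $- \frac{149258347459}{215509111729} \approx -0.69258$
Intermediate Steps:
$j{\left(a \right)} = 6 + 22 a$ ($j{\left(a \right)} = 6 - a \left(-22\right) = 6 - - 22 a = 6 + 22 a$)
$\frac{j{\left(1561 \right)} - 3095367}{4419699 - \frac{843950}{-243805}} = \frac{\left(6 + 22 \cdot 1561\right) - 3095367}{4419699 - \frac{843950}{-243805}} = \frac{\left(6 + 34342\right) - 3095367}{4419699 - - \frac{168790}{48761}} = \frac{34348 - 3095367}{4419699 + \frac{168790}{48761}} = - \frac{3061019}{\frac{215509111729}{48761}} = \left(-3061019\right) \frac{48761}{215509111729} = - \frac{149258347459}{215509111729}$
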